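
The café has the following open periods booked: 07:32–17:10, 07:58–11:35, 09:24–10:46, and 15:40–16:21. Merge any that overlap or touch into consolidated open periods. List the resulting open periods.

07:32–17:10

07:58–11:35 overlaps/touches 07:32–17:10 → extend to 07:32–17:10.
09:24–10:46 overlaps/touches 07:32–17:10 → extend to 07:32–17:10.
15:40–16:21 overlaps/touches 07:32–17:10 → extend to 07:32–17:10.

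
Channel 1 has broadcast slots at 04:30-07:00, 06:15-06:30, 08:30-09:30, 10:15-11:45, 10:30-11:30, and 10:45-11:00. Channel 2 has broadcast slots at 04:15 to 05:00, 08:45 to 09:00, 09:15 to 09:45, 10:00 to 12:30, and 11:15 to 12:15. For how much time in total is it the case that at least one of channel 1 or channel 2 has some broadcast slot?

6 h 30 min

A, merged: 04:30-07:00, 08:30-09:30, 10:15-11:45.
B, merged: 04:15-05:00, 08:45-09:00, 09:15-09:45, 10:00-12:30.
A ∪ B = 04:15-07:00, 08:30-09:45, 10:00-12:30.
Total: 2 h 45 min + 1 h 15 min + 2 h 30 min = 6 h 30 min.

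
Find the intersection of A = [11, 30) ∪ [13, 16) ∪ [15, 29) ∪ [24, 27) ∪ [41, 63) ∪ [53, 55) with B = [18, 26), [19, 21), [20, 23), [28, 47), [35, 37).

Merge the first list: [11, 30), [41, 63).
Merge the second list: [18, 26), [28, 47).
[11, 30) ∩ B → [18, 26), [28, 30).
[41, 63) ∩ B → [41, 47).

[18, 26) ∪ [28, 30) ∪ [41, 47)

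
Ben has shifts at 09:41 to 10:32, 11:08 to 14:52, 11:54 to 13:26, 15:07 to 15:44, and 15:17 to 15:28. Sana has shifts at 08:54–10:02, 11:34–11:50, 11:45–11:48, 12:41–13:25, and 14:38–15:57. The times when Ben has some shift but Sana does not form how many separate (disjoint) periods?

First set merges to 09:41–10:32, 11:08–14:52, 15:07–15:44.
Second set merges to 08:54–10:02, 11:34–11:50, 12:41–13:25, 14:38–15:57.
A \ B = 10:02–10:32, 11:08–11:34, 11:50–12:41, 13:25–14:38.
That is 4 disjoint pieces.

4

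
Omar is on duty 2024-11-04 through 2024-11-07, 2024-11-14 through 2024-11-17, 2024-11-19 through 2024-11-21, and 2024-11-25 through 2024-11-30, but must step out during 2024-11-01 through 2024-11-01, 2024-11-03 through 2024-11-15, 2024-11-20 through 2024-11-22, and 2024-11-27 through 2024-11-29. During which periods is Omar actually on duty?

2024-11-04 through 2024-11-07: fully covered by B → removed.
2024-11-14 through 2024-11-17 minus B → 2024-11-16 through 2024-11-17.
2024-11-19 through 2024-11-21 minus B → 2024-11-19 through 2024-11-19.
2024-11-25 through 2024-11-30 minus B → 2024-11-25 through 2024-11-26, 2024-11-30 through 2024-11-30.

2024-11-16 through 2024-11-17, 2024-11-19 through 2024-11-19, 2024-11-25 through 2024-11-26, 2024-11-30 through 2024-11-30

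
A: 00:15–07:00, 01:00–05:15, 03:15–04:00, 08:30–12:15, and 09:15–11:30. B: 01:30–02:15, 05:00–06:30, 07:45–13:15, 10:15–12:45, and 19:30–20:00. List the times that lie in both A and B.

A, merged: 00:15-07:00, 08:30-12:15.
B, merged: 01:30-02:15, 05:00-06:30, 07:45-13:15, 19:30-20:00.
00:15-07:00 overlaps B on 01:30-02:15, 05:00-06:30.
08:30-12:15 overlaps B on 08:30-12:15.

01:30-02:15, 05:00-06:30, 08:30-12:15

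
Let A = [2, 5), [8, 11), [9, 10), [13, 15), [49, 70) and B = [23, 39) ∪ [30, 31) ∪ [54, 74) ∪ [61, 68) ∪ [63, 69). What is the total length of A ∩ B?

16

A, merged: [2, 5), [8, 11), [13, 15), [49, 70).
B, merged: [23, 39), [54, 74).
A ∩ B = [54, 70).
Total: 16.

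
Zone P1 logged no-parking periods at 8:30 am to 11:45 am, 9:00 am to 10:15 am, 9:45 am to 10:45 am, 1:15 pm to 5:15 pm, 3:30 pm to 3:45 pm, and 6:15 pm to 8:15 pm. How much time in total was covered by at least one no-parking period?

9 h 15 min

Merged: 8:30 am-11:45 am, 1:15 pm-5:15 pm, 6:15 pm-8:15 pm.
Lengths: 3 h 15 min + 4 h + 2 h = 9 h 15 min.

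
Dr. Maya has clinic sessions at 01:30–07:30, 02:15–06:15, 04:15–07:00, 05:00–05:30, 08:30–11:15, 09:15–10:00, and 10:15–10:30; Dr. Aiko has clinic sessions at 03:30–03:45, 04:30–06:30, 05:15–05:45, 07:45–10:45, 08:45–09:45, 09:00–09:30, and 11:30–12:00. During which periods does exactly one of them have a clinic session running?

First set merges to 01:30–07:30, 08:30–11:15.
Second set merges to 03:30–03:45, 04:30–06:30, 07:45–10:45, 11:30–12:00.
A \ B = 01:30–03:30, 03:45–04:30, 06:30–07:30, 10:45–11:15.
B \ A = 07:45–08:30, 11:30–12:00.
Union of the two gives the symmetric difference.

01:30–03:30, 03:45–04:30, 06:30–07:30, 07:45–08:30, 10:45–11:15, 11:30–12:00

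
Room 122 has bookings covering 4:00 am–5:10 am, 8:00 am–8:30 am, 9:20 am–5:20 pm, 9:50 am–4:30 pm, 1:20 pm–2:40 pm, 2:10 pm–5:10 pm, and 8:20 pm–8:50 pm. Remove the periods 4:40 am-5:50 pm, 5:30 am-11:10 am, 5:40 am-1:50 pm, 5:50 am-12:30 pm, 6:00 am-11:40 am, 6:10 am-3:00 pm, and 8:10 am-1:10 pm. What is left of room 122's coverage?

4:00 am–4:40 am, 8:20 pm–8:50 pm

Merge the first list: 4:00 am–5:10 am, 8:00 am–8:30 am, 9:20 am–5:20 pm, 8:20 pm–8:50 pm.
Merge the second list: 4:40 am–5:50 pm.
4:00 am–5:10 am \ B = 4:00 am–4:40 am.
8:00 am–8:30 am: entirely removed.
9:20 am–5:20 pm: entirely removed.
8:20 pm–8:50 pm: nothing removed.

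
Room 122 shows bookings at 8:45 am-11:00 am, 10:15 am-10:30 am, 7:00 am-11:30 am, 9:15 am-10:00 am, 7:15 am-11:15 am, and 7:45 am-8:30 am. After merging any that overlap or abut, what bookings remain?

Sort by start: 7:00 am-11:30 am, 7:15 am-11:15 am, 7:45 am-8:30 am, 8:45 am-11:00 am, 9:15 am-10:00 am, 10:15 am-10:30 am.
7:15 am-11:15 am overlaps/touches 7:00 am-11:30 am → extend to 7:00 am-11:30 am.
7:45 am-8:30 am overlaps/touches 7:00 am-11:30 am → extend to 7:00 am-11:30 am.
8:45 am-11:00 am overlaps/touches 7:00 am-11:30 am → extend to 7:00 am-11:30 am.
9:15 am-10:00 am overlaps/touches 7:00 am-11:30 am → extend to 7:00 am-11:30 am.
10:15 am-10:30 am overlaps/touches 7:00 am-11:30 am → extend to 7:00 am-11:30 am.

7:00 am-11:30 am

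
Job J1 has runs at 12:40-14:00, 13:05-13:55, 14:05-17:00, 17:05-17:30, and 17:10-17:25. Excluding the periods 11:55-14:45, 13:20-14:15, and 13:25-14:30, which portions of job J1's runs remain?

First set merges to 12:40–14:00, 14:05–17:00, 17:05–17:30.
Second set merges to 11:55–14:45.
12:40–14:00 lies entirely inside B → drops out.
14:05–17:00 with B removed leaves 14:45–17:00.
17:05–17:30 is untouched.

14:45–17:00, 17:05–17:30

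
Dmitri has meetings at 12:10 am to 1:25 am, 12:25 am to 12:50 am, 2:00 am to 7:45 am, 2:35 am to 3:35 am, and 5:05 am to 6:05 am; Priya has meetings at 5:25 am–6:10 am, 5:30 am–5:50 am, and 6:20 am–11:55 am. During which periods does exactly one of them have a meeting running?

12:10 am–1:25 am, 2:00 am–5:25 am, 6:10 am–6:20 am, 7:45 am–11:55 am

First set merges to 12:10 am–1:25 am, 2:00 am–7:45 am.
Second set merges to 5:25 am–6:10 am, 6:20 am–11:55 am.
Only in the first: 12:10 am–1:25 am, 2:00 am–5:25 am, 6:10 am–6:20 am.
Only in the second: 7:45 am–11:55 am.
Together these are the periods covered by exactly one.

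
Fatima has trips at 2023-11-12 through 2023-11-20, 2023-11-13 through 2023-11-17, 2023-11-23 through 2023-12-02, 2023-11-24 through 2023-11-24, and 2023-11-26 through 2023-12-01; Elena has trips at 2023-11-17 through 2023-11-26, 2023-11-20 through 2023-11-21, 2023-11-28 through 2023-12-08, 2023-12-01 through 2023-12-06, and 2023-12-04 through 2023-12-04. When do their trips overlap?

2023-11-17 through 2023-11-20, 2023-11-23 through 2023-11-26, 2023-11-28 through 2023-12-02

First set merges to 2023-11-12 through 2023-11-20, 2023-11-23 through 2023-12-02.
Second set merges to 2023-11-17 through 2023-11-26, 2023-11-28 through 2023-12-08.
2023-11-12 through 2023-11-20 ∩ B → 2023-11-17 through 2023-11-20.
2023-11-23 through 2023-12-02 ∩ B → 2023-11-23 through 2023-11-26, 2023-11-28 through 2023-12-02.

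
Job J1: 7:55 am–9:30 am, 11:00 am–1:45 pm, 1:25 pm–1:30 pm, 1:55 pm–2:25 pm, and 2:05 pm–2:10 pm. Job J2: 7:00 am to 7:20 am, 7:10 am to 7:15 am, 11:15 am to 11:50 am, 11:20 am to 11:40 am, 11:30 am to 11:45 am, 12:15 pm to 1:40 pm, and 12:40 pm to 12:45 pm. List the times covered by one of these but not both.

First set merges to 7:55 am–9:30 am, 11:00 am–1:45 pm, 1:55 pm–2:25 pm.
Second set merges to 7:00 am–7:20 am, 11:15 am–11:50 am, 12:15 pm–1:40 pm.
A but not B: 7:55 am–9:30 am, 11:00 am–11:15 am, 11:50 am–12:15 pm, 1:40 pm–1:45 pm, 1:55 pm–2:25 pm.
B but not A: 7:00 am–7:20 am.
Combining gives A △ B.

7:00 am–7:20 am, 7:55 am–9:30 am, 11:00 am–11:15 am, 11:50 am–12:15 pm, 1:40 pm–1:45 pm, 1:55 pm–2:25 pm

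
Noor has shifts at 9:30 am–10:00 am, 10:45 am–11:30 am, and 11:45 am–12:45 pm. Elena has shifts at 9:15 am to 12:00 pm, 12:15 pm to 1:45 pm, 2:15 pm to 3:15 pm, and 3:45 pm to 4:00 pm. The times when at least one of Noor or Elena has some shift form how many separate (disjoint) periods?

A ∪ B = 9:15 am–1:45 pm, 2:15 pm–3:15 pm, 3:45 pm–4:00 pm.
That is 3 disjoint pieces.

3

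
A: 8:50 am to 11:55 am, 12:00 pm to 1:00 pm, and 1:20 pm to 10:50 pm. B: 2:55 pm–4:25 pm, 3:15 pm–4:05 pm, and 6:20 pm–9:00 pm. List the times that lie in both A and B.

Merge the second list: 2:55 pm-4:25 pm, 6:20 pm-9:00 pm.
8:50 am-11:55 am meets no B interval.
12:00 pm-1:00 pm meets no B interval.
1:20 pm-10:50 pm ∩ B → 2:55 pm-4:25 pm, 6:20 pm-9:00 pm.

2:55 pm-4:25 pm, 6:20 pm-9:00 pm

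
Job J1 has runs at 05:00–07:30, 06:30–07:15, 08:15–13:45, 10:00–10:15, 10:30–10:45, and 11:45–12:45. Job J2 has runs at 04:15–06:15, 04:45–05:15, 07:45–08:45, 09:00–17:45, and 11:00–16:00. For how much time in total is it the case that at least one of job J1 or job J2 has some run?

13 h 15 min

Merge the first list: 05:00–07:30, 08:15–13:45.
Merge the second list: 04:15–06:15, 07:45–08:45, 09:00–17:45.
A ∪ B = 04:15–07:30, 07:45–17:45.
Total: 3 h 15 min + 10 h = 13 h 15 min.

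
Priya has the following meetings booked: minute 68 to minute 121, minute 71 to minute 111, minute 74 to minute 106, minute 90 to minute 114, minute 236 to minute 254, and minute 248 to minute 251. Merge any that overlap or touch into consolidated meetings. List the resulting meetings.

minute 71 to minute 111 overlaps/touches minute 68 to minute 121 → extend to minute 68 to minute 121.
minute 74 to minute 106 overlaps/touches minute 68 to minute 121 → extend to minute 68 to minute 121.
minute 90 to minute 114 overlaps/touches minute 68 to minute 121 → extend to minute 68 to minute 121.
minute 236 to minute 254 is disjoint → start new block.
minute 248 to minute 251 overlaps/touches minute 236 to minute 254 → extend to minute 236 to minute 254.

minute 68 to minute 121, minute 236 to minute 254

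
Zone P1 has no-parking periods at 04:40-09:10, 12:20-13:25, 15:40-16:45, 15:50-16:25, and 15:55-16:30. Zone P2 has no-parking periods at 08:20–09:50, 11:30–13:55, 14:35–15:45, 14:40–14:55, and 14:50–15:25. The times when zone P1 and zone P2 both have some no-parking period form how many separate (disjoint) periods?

A, merged: 04:40–09:10, 12:20–13:25, 15:40–16:45.
B, merged: 08:20–09:50, 11:30–13:55, 14:35–15:45.
A ∩ B = 08:20–09:10, 12:20–13:25, 15:40–15:45.
That is 3 disjoint pieces.

3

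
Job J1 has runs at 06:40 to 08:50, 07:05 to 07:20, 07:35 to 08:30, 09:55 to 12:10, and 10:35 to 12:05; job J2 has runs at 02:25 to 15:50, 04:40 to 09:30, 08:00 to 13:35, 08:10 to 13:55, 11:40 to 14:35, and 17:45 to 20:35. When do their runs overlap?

06:40–08:50, 09:55–12:10

First set merges to 06:40–08:50, 09:55–12:10.
Second set merges to 02:25–15:50, 17:45–20:35.
06:40–08:50 overlaps B on 06:40–08:50.
09:55–12:10 overlaps B on 09:55–12:10.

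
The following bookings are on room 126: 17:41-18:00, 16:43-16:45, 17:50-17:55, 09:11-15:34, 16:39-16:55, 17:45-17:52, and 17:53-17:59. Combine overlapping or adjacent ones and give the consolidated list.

09:11–15:34, 16:39–16:55, 17:41–18:00

Sort by start: 09:11–15:34, 16:39–16:55, 16:43–16:45, 17:41–18:00, 17:45–17:52, 17:50–17:55, 17:53–17:59.
16:39–16:55 is disjoint → start new block.
16:43–16:45 overlaps/touches 16:39–16:55 → extend to 16:39–16:55.
17:41–18:00 is disjoint → start new block.
17:45–17:52 overlaps/touches 17:41–18:00 → extend to 17:41–18:00.
17:50–17:55 overlaps/touches 17:41–18:00 → extend to 17:41–18:00.
17:53–17:59 overlaps/touches 17:41–18:00 → extend to 17:41–18:00.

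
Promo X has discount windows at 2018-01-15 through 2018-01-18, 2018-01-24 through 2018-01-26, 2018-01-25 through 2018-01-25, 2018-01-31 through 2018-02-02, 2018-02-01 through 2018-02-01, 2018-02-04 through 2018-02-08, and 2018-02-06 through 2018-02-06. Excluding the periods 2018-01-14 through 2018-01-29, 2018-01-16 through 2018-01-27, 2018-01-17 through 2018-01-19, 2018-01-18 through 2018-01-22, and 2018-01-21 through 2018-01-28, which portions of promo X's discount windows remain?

2018-01-31 through 2018-02-02, 2018-02-04 through 2018-02-08

A, merged: 2018-01-15 through 2018-01-18, 2018-01-24 through 2018-01-26, 2018-01-31 through 2018-02-02, 2018-02-04 through 2018-02-08.
B, merged: 2018-01-14 through 2018-01-29.
2018-01-15 through 2018-01-18: entirely removed.
2018-01-24 through 2018-01-26: entirely removed.
2018-01-31 through 2018-02-02: nothing removed.
2018-02-04 through 2018-02-08: nothing removed.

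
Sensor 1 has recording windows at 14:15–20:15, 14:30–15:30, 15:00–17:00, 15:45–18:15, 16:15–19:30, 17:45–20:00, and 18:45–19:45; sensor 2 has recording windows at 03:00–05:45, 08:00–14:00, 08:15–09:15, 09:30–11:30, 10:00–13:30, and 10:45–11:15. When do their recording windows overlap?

none

Merge the first list: 14:15–20:15.
Merge the second list: 03:00–05:45, 08:00–14:00.
14:15–20:15 falls entirely outside B.
No overlap.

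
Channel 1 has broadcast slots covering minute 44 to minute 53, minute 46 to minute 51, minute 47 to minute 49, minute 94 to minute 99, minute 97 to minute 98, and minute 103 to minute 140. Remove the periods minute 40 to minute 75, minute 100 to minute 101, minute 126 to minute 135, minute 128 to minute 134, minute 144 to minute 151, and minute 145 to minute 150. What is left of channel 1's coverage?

minute 94 to minute 99, minute 103 to minute 126, minute 135 to minute 140

A, merged: minute 44 to minute 53, minute 94 to minute 99, minute 103 to minute 140.
B, merged: minute 40 to minute 75, minute 100 to minute 101, minute 126 to minute 135, minute 144 to minute 151.
minute 44 to minute 53 lies entirely inside B → drops out.
minute 94 to minute 99 is untouched.
minute 103 to minute 140 with B removed leaves minute 103 to minute 126, minute 135 to minute 140.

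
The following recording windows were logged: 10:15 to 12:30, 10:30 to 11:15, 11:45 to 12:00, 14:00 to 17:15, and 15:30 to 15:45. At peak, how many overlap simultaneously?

At 10:30, 2 of the intervals are simultaneously active.
No point has more.

2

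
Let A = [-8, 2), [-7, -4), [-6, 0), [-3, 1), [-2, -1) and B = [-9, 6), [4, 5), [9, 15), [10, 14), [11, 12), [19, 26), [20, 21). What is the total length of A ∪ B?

Merge the first list: [-8, 2).
Merge the second list: [-9, 6), [9, 15), [19, 26).
A ∪ B = [-9, 6), [9, 15), [19, 26).
Total: 15 + 6 + 7 = 28.

28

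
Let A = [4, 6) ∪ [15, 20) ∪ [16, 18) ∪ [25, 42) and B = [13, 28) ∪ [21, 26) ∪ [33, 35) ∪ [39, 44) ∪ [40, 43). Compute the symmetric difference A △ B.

[4, 6) ∪ [13, 15) ∪ [20, 25) ∪ [28, 33) ∪ [35, 39) ∪ [42, 44)

A, merged: [4, 6), [15, 20), [25, 42).
B, merged: [13, 28), [33, 35), [39, 44).
A but not B: [4, 6), [28, 33), [35, 39).
B but not A: [13, 15), [20, 25), [42, 44).
Combining gives A △ B.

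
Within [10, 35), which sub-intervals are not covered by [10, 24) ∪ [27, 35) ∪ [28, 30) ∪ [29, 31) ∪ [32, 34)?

Covered (merged): [10, 24), [27, 35).
Complement within [10, 35): [24, 27).

[24, 27)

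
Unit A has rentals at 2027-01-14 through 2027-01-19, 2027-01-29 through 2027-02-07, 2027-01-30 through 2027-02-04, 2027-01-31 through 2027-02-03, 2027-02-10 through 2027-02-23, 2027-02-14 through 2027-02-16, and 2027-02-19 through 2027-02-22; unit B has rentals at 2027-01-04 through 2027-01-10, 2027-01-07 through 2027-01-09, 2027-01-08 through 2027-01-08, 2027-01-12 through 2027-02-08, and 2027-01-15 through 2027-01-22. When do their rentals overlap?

2027-01-14 through 2027-01-19, 2027-01-29 through 2027-02-07

Merge the first list: 2027-01-14 through 2027-01-19, 2027-01-29 through 2027-02-07, 2027-02-10 through 2027-02-23.
Merge the second list: 2027-01-04 through 2027-01-10, 2027-01-12 through 2027-02-08.
2027-01-14 through 2027-01-19 overlaps B on 2027-01-14 through 2027-01-19.
2027-01-29 through 2027-02-07 overlaps B on 2027-01-29 through 2027-02-07.
2027-02-10 through 2027-02-23 falls entirely outside B.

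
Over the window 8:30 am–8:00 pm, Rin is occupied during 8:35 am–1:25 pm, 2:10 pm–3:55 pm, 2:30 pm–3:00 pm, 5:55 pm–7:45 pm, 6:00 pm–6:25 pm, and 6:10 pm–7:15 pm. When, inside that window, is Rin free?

After merging, the occupied span is 8:35 am–1:25 pm, 2:10 pm–3:55 pm, 5:55 pm–7:45 pm.
Complement within 8:30 am–8:00 pm: 8:30 am–8:35 am, 1:25 pm–2:10 pm, 3:55 pm–5:55 pm, 7:45 pm–8:00 pm.

8:30 am–8:35 am, 1:25 pm–2:10 pm, 3:55 pm–5:55 pm, 7:45 pm–8:00 pm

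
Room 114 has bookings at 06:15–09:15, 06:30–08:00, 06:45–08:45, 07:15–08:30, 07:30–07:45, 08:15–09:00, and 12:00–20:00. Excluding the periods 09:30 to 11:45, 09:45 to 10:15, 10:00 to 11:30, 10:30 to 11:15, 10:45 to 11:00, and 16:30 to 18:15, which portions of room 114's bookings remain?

First set merges to 06:15-09:15, 12:00-20:00.
Second set merges to 09:30-11:45, 16:30-18:15.
06:15-09:15 is untouched.
12:00-20:00 with B removed leaves 12:00-16:30, 18:15-20:00.

06:15-09:15, 12:00-16:30, 18:15-20:00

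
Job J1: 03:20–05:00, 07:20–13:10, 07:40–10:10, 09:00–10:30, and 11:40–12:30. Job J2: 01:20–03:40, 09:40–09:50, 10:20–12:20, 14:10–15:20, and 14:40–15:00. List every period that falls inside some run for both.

First set merges to 03:20–05:00, 07:20–13:10.
Second set merges to 01:20–03:40, 09:40–09:50, 10:20–12:20, 14:10–15:20.
03:20–05:00 meets the second set on 03:20–03:40.
07:20–13:10 meets the second set on 09:40–09:50, 10:20–12:20.

03:20–03:40, 09:40–09:50, 10:20–12:20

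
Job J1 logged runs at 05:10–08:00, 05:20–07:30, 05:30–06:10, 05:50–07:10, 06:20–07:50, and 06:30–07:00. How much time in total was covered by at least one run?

Merged: 05:10–08:00.
Length: 2 h 50 min.

2 h 50 min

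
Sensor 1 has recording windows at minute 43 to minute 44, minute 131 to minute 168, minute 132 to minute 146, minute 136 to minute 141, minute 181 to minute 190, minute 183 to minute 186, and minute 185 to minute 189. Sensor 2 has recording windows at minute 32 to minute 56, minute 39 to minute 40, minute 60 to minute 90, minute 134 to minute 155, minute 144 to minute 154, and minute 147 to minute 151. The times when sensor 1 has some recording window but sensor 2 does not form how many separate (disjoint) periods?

A, merged: minute 43 to minute 44, minute 131 to minute 168, minute 181 to minute 190.
B, merged: minute 32 to minute 56, minute 60 to minute 90, minute 134 to minute 155.
A \ B = minute 131 to minute 134, minute 155 to minute 168, minute 181 to minute 190.
That is 3 disjoint pieces.

3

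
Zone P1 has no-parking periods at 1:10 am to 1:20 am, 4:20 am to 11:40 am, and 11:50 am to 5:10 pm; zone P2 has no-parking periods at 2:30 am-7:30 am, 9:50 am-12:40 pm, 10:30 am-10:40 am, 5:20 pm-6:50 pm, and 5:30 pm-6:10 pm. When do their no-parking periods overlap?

Merge the second list: 2:30 am-7:30 am, 9:50 am-12:40 pm, 5:20 pm-6:50 pm.
1:10 am-1:20 am: no overlap with the second set.
4:20 am-11:40 am meets the second set on 4:20 am-7:30 am, 9:50 am-11:40 am.
11:50 am-5:10 pm meets the second set on 11:50 am-12:40 pm.

4:20 am-7:30 am, 9:50 am-11:40 am, 11:50 am-12:40 pm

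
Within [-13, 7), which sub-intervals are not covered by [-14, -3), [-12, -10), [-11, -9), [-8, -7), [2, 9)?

[-3, 2)

Covered (merged): [-14, -3), [2, 9).
Complement within [-13, 7): [-3, 2).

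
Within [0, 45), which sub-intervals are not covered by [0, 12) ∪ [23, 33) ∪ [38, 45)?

Covered (merged): [0, 12), [23, 33), [38, 45).
Uncovered inside [0, 45): [12, 23), [33, 38).

[12, 23) ∪ [33, 38)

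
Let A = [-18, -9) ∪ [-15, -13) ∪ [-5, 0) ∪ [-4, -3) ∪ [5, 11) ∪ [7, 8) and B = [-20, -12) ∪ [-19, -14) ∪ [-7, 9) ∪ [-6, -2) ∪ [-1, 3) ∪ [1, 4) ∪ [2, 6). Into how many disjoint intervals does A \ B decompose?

2

First set merges to [-18, -9), [-5, 0), [5, 11).
Second set merges to [-20, -12), [-7, 9).
A \ B = [-12, -9), [9, 11).
That is 2 disjoint pieces.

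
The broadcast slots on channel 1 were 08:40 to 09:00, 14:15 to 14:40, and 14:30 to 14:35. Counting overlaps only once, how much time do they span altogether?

45 min

Merged: 08:40–09:00, 14:15–14:40.
Lengths: 20 min + 25 min = 45 min.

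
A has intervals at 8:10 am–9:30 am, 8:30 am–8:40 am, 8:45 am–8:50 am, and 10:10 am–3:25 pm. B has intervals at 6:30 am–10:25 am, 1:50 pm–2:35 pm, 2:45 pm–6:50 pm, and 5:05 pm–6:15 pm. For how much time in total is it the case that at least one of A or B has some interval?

Merge the first list: 8:10 am–9:30 am, 10:10 am–3:25 pm.
Merge the second list: 6:30 am–10:25 am, 1:50 pm–2:35 pm, 2:45 pm–6:50 pm.
A ∪ B = 6:30 am–6:50 pm.
Total: 12 h 20 min.

12 h 20 min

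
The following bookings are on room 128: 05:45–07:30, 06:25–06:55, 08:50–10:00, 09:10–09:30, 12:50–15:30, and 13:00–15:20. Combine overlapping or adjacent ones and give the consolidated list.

05:45–07:30, 08:50–10:00, 12:50–15:30

06:25–06:55 overlaps/touches 05:45–07:30 → extend to 05:45–07:30.
08:50–10:00 is disjoint → start new block.
09:10–09:30 overlaps/touches 08:50–10:00 → extend to 08:50–10:00.
12:50–15:30 is disjoint → start new block.
13:00–15:20 overlaps/touches 12:50–15:30 → extend to 12:50–15:30.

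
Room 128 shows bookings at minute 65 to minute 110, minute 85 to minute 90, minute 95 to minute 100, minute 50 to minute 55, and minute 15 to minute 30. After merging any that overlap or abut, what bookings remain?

minute 15 to minute 30, minute 50 to minute 55, minute 65 to minute 110

Sort by start: minute 15 to minute 30, minute 50 to minute 55, minute 65 to minute 110, minute 85 to minute 90, minute 95 to minute 100.
minute 50 to minute 55 is disjoint → start new block.
minute 65 to minute 110 is disjoint → start new block.
minute 85 to minute 90 overlaps/touches minute 65 to minute 110 → extend to minute 65 to minute 110.
minute 95 to minute 100 overlaps/touches minute 65 to minute 110 → extend to minute 65 to minute 110.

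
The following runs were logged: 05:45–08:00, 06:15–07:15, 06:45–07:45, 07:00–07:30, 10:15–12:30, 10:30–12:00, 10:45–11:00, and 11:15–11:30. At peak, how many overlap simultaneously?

4

At 07:00, 4 of the intervals are simultaneously active.
No point has more.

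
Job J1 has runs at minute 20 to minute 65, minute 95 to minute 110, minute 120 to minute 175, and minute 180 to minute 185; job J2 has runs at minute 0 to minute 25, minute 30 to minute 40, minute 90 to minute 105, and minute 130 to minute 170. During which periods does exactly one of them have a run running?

minute 0 to minute 20, minute 25 to minute 30, minute 40 to minute 65, minute 90 to minute 95, minute 105 to minute 110, minute 120 to minute 130, minute 170 to minute 175, minute 180 to minute 185

A \ B = minute 25 to minute 30, minute 40 to minute 65, minute 105 to minute 110, minute 120 to minute 130, minute 170 to minute 175, minute 180 to minute 185.
B \ A = minute 0 to minute 20, minute 90 to minute 95.
Union of the two gives the symmetric difference.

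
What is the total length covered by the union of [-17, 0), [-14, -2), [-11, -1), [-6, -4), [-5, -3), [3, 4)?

Merged: [-17, 0), [3, 4).
Lengths: 17 + 1 = 18.

18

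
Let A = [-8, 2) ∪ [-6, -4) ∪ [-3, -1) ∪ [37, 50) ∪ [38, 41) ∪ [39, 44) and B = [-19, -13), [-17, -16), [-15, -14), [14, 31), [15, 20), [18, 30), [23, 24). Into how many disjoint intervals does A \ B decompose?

2

A, merged: [-8, 2), [37, 50).
B, merged: [-19, -13), [14, 31).
A \ B = [-8, 2), [37, 50).
That is 2 disjoint pieces.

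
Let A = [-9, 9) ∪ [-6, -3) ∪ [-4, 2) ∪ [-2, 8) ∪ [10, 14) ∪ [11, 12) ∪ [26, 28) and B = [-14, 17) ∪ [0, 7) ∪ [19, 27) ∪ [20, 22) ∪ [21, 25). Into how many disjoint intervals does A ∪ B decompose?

2

A, merged: [-9, 9), [10, 14), [26, 28).
B, merged: [-14, 17), [19, 27).
A ∪ B = [-14, 17), [19, 28).
That is 2 disjoint pieces.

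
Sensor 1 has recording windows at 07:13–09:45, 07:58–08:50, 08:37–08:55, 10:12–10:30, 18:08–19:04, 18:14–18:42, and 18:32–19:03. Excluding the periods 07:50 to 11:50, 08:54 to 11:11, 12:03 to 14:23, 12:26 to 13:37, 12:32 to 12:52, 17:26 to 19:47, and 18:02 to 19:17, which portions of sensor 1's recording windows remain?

First set merges to 07:13-09:45, 10:12-10:30, 18:08-19:04.
Second set merges to 07:50-11:50, 12:03-14:23, 17:26-19:47.
07:13-09:45 \ B = 07:13-07:50.
10:12-10:30: entirely removed.
18:08-19:04: entirely removed.

07:13-07:50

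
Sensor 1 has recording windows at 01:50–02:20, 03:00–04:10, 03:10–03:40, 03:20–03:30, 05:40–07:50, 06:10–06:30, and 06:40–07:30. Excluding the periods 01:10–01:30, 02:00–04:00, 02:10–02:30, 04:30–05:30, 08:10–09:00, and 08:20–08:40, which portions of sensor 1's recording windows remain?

First set merges to 01:50–02:20, 03:00–04:10, 05:40–07:50.
Second set merges to 01:10–01:30, 02:00–04:00, 04:30–05:30, 08:10–09:00.
01:50–02:20 with B removed leaves 01:50–02:00.
03:00–04:10 with B removed leaves 04:00–04:10.
05:40–07:50 is untouched.

01:50–02:00, 04:00–04:10, 05:40–07:50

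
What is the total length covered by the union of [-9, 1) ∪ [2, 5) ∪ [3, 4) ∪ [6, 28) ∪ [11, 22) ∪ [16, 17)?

Merged: [-9, 1), [2, 5), [6, 28).
Lengths: 10 + 3 + 22 = 35.

35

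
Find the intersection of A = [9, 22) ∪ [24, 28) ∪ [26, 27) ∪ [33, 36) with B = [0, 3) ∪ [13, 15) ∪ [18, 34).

[13, 15) ∪ [18, 22) ∪ [24, 28) ∪ [33, 34)

First set merges to [9, 22), [24, 28), [33, 36).
[9, 22) meets the second set on [13, 15), [18, 22).
[24, 28) meets the second set on [24, 28).
[33, 36) meets the second set on [33, 34).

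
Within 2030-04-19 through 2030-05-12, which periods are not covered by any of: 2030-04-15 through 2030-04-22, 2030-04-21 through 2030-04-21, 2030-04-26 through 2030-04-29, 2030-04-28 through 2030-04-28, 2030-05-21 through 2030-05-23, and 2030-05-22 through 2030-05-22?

2030-04-23 through 2030-04-25, 2030-04-30 through 2030-05-12

The merged coverage is 2030-04-15 through 2030-04-22, 2030-04-26 through 2030-04-29, 2030-05-21 through 2030-05-23.
Gaps within 2030-04-19 through 2030-05-12: 2030-04-23 through 2030-04-25, 2030-04-30 through 2030-05-12.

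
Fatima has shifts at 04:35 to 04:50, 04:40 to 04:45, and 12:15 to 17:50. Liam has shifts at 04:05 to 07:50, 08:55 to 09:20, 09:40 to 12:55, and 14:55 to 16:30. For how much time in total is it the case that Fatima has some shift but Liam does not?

3 h 20 min

Merge the first list: 04:35–04:50, 12:15–17:50.
A \ B = 12:55–14:55, 16:30–17:50.
Total: 2 h + 1 h 20 min = 3 h 20 min.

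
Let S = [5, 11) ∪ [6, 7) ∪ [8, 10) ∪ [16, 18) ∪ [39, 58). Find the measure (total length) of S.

27

Merged: [5, 11), [16, 18), [39, 58).
Lengths: 6 + 2 + 19 = 27.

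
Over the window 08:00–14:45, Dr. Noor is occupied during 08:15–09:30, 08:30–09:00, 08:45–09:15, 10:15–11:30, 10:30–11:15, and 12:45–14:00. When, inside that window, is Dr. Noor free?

08:00-08:15, 09:30-10:15, 11:30-12:45, 14:00-14:45

Covered (merged): 08:15-09:30, 10:15-11:30, 12:45-14:00.
Uncovered inside 08:00-14:45: 08:00-08:15, 09:30-10:15, 11:30-12:45, 14:00-14:45.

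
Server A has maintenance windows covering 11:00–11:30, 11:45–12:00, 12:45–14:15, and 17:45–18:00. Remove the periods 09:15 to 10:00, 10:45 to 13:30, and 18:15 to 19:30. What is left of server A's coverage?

11:00-11:30: fully covered by B → removed.
11:45-12:00: fully covered by B → removed.
12:45-14:15 minus B → 13:30-14:15.
17:45-18:00: no B overlap → unchanged.

13:30-14:15, 17:45-18:00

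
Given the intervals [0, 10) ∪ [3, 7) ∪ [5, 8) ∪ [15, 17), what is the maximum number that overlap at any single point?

3

Sweep endpoints in order; track running count of active intervals.
Peak of 3 reached at 5.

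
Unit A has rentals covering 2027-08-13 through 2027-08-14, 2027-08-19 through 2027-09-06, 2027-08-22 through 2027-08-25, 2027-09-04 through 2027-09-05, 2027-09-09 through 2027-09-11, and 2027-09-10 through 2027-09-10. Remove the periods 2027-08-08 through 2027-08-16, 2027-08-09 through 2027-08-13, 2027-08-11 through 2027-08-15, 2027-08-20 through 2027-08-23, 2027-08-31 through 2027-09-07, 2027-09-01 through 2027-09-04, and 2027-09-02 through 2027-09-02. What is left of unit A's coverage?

Merge the first list: 2027-08-13 through 2027-08-14, 2027-08-19 through 2027-09-06, 2027-09-09 through 2027-09-11.
Merge the second list: 2027-08-08 through 2027-08-16, 2027-08-20 through 2027-08-23, 2027-08-31 through 2027-09-07.
2027-08-13 through 2027-08-14: fully covered by B → removed.
2027-08-19 through 2027-09-06 minus B → 2027-08-19 through 2027-08-19, 2027-08-24 through 2027-08-30.
2027-09-09 through 2027-09-11: no B overlap → unchanged.

2027-08-19 through 2027-08-19, 2027-08-24 through 2027-08-30, 2027-09-09 through 2027-09-11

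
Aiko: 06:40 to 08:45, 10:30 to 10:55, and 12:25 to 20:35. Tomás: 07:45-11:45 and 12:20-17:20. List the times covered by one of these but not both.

Only in the first: 06:40–07:45, 17:20–20:35.
Only in the second: 08:45–10:30, 10:55–11:45, 12:20–12:25.
Together these are the periods covered by exactly one.

06:40–07:45, 08:45–10:30, 10:55–11:45, 12:20–12:25, 17:20–20:35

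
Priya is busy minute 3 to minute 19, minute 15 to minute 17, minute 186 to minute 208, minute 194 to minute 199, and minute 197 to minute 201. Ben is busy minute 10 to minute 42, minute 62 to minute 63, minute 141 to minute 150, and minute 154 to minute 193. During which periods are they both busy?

minute 10 to minute 19, minute 186 to minute 193

First set merges to minute 3 to minute 19, minute 186 to minute 208.
minute 3 to minute 19 ∩ B → minute 10 to minute 19.
minute 186 to minute 208 ∩ B → minute 186 to minute 193.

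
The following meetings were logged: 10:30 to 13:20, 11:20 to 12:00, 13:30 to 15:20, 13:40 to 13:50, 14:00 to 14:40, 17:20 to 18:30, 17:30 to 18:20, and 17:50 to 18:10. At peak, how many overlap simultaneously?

3

Sweep endpoints in order; track running count of active intervals.
Peak of 3 reached at 17:50.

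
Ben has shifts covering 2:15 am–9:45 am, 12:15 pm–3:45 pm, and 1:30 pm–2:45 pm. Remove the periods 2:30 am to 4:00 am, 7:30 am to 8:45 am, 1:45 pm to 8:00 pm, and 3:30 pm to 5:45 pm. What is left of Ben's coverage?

A, merged: 2:15 am–9:45 am, 12:15 pm–3:45 pm.
B, merged: 2:30 am–4:00 am, 7:30 am–8:45 am, 1:45 pm–8:00 pm.
2:15 am–9:45 am \ B = 2:15 am–2:30 am, 4:00 am–7:30 am, 8:45 am–9:45 am.
12:15 pm–3:45 pm \ B = 12:15 pm–1:45 pm.

2:15 am–2:30 am, 4:00 am–7:30 am, 8:45 am–9:45 am, 12:15 pm–1:45 pm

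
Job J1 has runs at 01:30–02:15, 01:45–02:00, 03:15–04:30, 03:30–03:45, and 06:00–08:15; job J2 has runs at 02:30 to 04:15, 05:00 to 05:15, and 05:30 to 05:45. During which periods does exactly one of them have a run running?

A, merged: 01:30-02:15, 03:15-04:30, 06:00-08:15.
A but not B: 01:30-02:15, 04:15-04:30, 06:00-08:15.
B but not A: 02:30-03:15, 05:00-05:15, 05:30-05:45.
Combining gives A △ B.

01:30-02:15, 02:30-03:15, 04:15-04:30, 05:00-05:15, 05:30-05:45, 06:00-08:15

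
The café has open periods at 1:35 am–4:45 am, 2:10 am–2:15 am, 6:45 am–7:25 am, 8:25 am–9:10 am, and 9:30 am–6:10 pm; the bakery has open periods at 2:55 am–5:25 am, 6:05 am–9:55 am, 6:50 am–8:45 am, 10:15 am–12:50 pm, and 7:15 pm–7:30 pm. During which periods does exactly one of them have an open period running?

1:35 am–2:55 am, 4:45 am–5:25 am, 6:05 am–6:45 am, 7:25 am–8:25 am, 9:10 am–9:30 am, 9:55 am–10:15 am, 12:50 pm–6:10 pm, 7:15 pm–7:30 pm

A, merged: 1:35 am–4:45 am, 6:45 am–7:25 am, 8:25 am–9:10 am, 9:30 am–6:10 pm.
B, merged: 2:55 am–5:25 am, 6:05 am–9:55 am, 10:15 am–12:50 pm, 7:15 pm–7:30 pm.
A \ B = 1:35 am–2:55 am, 9:55 am–10:15 am, 12:50 pm–6:10 pm.
B \ A = 4:45 am–5:25 am, 6:05 am–6:45 am, 7:25 am–8:25 am, 9:10 am–9:30 am, 7:15 pm–7:30 pm.
Union of the two gives the symmetric difference.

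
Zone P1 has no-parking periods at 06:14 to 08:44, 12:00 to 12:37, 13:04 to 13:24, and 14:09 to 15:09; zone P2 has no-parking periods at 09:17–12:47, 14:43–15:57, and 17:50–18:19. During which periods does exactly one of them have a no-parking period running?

Only in the first: 06:14-08:44, 13:04-13:24, 14:09-14:43.
Only in the second: 09:17-12:00, 12:37-12:47, 15:09-15:57, 17:50-18:19.
Together these are the periods covered by exactly one.

06:14-08:44, 09:17-12:00, 12:37-12:47, 13:04-13:24, 14:09-14:43, 15:09-15:57, 17:50-18:19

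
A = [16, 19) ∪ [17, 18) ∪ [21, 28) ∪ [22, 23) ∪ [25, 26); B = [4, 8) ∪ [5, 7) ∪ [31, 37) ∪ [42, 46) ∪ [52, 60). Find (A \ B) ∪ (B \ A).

Merge the first list: [16, 19), [21, 28).
Merge the second list: [4, 8), [31, 37), [42, 46), [52, 60).
A \ B = [16, 19), [21, 28).
B \ A = [4, 8), [31, 37), [42, 46), [52, 60).
Union of the two gives the symmetric difference.

[4, 8) ∪ [16, 19) ∪ [21, 28) ∪ [31, 37) ∪ [42, 46) ∪ [52, 60)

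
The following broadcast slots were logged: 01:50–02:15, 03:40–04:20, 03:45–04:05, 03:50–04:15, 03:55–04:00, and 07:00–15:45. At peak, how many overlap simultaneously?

At 03:55, 4 of the intervals are simultaneously active.
No point has more.

4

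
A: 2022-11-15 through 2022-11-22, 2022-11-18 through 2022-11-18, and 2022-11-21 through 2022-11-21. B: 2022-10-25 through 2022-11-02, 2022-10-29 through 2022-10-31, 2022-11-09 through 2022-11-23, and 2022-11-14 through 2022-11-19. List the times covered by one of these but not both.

2022-10-25 through 2022-11-02, 2022-11-09 through 2022-11-14, 2022-11-23 through 2022-11-23

First set merges to 2022-11-15 through 2022-11-22.
Second set merges to 2022-10-25 through 2022-11-02, 2022-11-09 through 2022-11-23.
A but not B: none.
B but not A: 2022-10-25 through 2022-11-02, 2022-11-09 through 2022-11-14, 2022-11-23 through 2022-11-23.
Combining gives A △ B.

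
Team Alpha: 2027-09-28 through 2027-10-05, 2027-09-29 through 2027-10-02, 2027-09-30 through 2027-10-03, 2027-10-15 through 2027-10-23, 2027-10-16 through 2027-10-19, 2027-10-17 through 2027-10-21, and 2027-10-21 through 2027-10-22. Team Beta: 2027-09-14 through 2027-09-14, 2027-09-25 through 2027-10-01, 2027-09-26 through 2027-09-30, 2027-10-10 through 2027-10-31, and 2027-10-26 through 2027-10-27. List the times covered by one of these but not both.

2027-09-14 through 2027-09-14, 2027-09-25 through 2027-09-27, 2027-10-02 through 2027-10-05, 2027-10-10 through 2027-10-14, 2027-10-24 through 2027-10-31

Merge the first list: 2027-09-28 through 2027-10-05, 2027-10-15 through 2027-10-23.
Merge the second list: 2027-09-14 through 2027-09-14, 2027-09-25 through 2027-10-01, 2027-10-10 through 2027-10-31.
A but not B: 2027-10-02 through 2027-10-05.
B but not A: 2027-09-14 through 2027-09-14, 2027-09-25 through 2027-09-27, 2027-10-10 through 2027-10-14, 2027-10-24 through 2027-10-31.
Combining gives A △ B.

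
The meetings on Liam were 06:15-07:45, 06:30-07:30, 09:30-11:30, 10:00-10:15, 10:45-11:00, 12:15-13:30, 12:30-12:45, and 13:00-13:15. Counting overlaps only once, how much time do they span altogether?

Merged: 06:15–07:45, 09:30–11:30, 12:15–13:30.
Lengths: 1 h 30 min + 2 h + 1 h 15 min = 4 h 45 min.

4 h 45 min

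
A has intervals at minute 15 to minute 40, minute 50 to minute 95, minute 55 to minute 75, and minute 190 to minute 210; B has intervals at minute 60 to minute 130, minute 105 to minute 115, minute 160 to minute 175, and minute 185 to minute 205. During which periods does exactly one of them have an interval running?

First set merges to minute 15 to minute 40, minute 50 to minute 95, minute 190 to minute 210.
Second set merges to minute 60 to minute 130, minute 160 to minute 175, minute 185 to minute 205.
A \ B = minute 15 to minute 40, minute 50 to minute 60, minute 205 to minute 210.
B \ A = minute 95 to minute 130, minute 160 to minute 175, minute 185 to minute 190.
Union of the two gives the symmetric difference.

minute 15 to minute 40, minute 50 to minute 60, minute 95 to minute 130, minute 160 to minute 175, minute 185 to minute 190, minute 205 to minute 210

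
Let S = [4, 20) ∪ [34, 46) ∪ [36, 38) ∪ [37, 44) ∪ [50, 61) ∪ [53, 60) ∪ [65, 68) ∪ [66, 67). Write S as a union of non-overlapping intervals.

[4, 20) ∪ [34, 46) ∪ [50, 61) ∪ [65, 68)

[34, 46) is disjoint → start new block.
[36, 38) overlaps/touches [34, 46) → extend to [34, 46).
[37, 44) overlaps/touches [34, 46) → extend to [34, 46).
[50, 61) is disjoint → start new block.
[53, 60) overlaps/touches [50, 61) → extend to [50, 61).
[65, 68) is disjoint → start new block.
[66, 67) overlaps/touches [65, 68) → extend to [65, 68).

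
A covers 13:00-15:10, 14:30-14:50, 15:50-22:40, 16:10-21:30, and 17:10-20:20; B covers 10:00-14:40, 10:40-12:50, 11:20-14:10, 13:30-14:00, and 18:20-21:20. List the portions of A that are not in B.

First set merges to 13:00–15:10, 15:50–22:40.
Second set merges to 10:00–14:40, 18:20–21:20.
13:00–15:10 minus B → 14:40–15:10.
15:50–22:40 minus B → 15:50–18:20, 21:20–22:40.

14:40–15:10, 15:50–18:20, 21:20–22:40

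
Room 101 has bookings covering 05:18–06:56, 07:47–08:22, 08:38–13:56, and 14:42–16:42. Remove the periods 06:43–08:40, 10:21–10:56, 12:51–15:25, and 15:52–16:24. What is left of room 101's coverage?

05:18-06:56 \ B = 05:18-06:43.
07:47-08:22: entirely removed.
08:38-13:56 \ B = 08:40-10:21, 10:56-12:51.
14:42-16:42 \ B = 15:25-15:52, 16:24-16:42.

05:18-06:43, 08:40-10:21, 10:56-12:51, 15:25-15:52, 16:24-16:42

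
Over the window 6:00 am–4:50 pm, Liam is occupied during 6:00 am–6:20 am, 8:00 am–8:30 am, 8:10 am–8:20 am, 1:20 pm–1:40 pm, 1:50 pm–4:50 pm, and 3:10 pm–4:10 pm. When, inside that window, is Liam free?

After merging, the occupied span is 6:00 am-6:20 am, 8:00 am-8:30 am, 1:20 pm-1:40 pm, 1:50 pm-4:50 pm.
Complement within 6:00 am-4:50 pm: 6:20 am-8:00 am, 8:30 am-1:20 pm, 1:40 pm-1:50 pm.

6:20 am-8:00 am, 8:30 am-1:20 pm, 1:40 pm-1:50 pm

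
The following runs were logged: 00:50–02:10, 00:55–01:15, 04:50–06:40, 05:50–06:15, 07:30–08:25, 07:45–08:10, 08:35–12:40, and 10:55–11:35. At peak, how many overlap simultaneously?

2

At 00:55, 2 of the intervals are simultaneously active.
No point has more.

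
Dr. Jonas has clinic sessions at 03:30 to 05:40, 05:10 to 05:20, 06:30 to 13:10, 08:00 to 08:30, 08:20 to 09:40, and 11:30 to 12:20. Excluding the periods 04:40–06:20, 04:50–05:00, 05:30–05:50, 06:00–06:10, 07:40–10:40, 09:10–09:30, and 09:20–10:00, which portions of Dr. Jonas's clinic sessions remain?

03:30–04:40, 06:30–07:40, 10:40–13:10

A, merged: 03:30–05:40, 06:30–13:10.
B, merged: 04:40–06:20, 07:40–10:40.
03:30–05:40 minus B → 03:30–04:40.
06:30–13:10 minus B → 06:30–07:40, 10:40–13:10.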